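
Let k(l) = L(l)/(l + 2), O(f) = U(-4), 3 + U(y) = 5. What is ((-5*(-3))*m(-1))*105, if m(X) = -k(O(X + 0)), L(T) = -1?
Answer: 1575/4 ≈ 393.75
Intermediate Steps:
U(y) = 2 (U(y) = -3 + 5 = 2)
O(f) = 2
k(l) = -1/(2 + l) (k(l) = -1/(l + 2) = -1/(2 + l))
m(X) = 1/4 (m(X) = -(-1)/(2 + 2) = -(-1)/4 = -1*(-1/4) = 1/4)
((-5*(-3))*m(-1))*105 = (-5*(-3)*(1/4))*105 = (15*(1/4))*105 = (15/4)*105 = 1575/4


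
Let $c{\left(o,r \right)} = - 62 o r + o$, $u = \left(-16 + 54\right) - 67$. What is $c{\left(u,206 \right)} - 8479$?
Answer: $361880$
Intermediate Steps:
$u = -29$ ($u = 38 - 67 = -29$)
$c{\left(o,r \right)} = o - 62 o r$ ($c{\left(o,r \right)} = - 62 o r + o = o - 62 o r$)
$c{\left(u,206 \right)} - 8479 = - 29 \left(1 - 12772\right) - 8479 = \left(-29\right) \left(-12771\right) - 8479 = 370359 - 8479 = 361880$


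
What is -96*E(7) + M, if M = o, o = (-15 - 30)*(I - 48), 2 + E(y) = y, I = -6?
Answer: 1950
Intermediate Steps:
E(y) = -2 + y
o = 2430 (o = (-15 - 30)*(-6 - 48) = -45*(-54) = 2430)
M = 2430
-96*E(7) + M = -96*(-2 + 7) + 2430 = -96*5 + 2430 = -480 + 2430 = 1950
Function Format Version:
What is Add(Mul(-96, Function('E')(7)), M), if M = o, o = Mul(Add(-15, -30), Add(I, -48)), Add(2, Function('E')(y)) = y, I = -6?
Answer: 1950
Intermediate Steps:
Function('E')(y) = Add(-2, y)
o = 2430 (o = Mul(Add(-15, -30), Add(-6, -48)) = Mul(-45, -54) = 2430)
M = 2430
Add(Mul(-96, Function('E')(7)), M) = Add(Mul(-96, Add(-2, 7)), 2430) = Add(Mul(-96, 5), 2430) = Add(-480, 2430) = 1950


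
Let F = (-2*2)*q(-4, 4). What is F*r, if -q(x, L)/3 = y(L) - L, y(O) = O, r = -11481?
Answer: 0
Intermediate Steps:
q(x, L) = 0 (q(x, L) = -3*(L - L) = -3*0 = 0)
F = 0 (F = -2*2*0 = -4*0 = 0)
F*r = 0*(-11481) = 0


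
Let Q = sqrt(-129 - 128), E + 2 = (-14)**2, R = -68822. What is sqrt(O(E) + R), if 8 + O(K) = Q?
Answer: sqrt(-68830 + I*sqrt(257)) ≈ 0.031 + 262.35*I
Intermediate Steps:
E = 194 (E = -2 + (-14)**2 = -2 + 196 = 194)
Q = I*sqrt(257) (Q = sqrt(-257) = I*sqrt(257) ≈ 16.031*I)
O(K) = -8 + I*sqrt(257)
sqrt(O(E) + R) = sqrt((-8 + I*sqrt(257)) - 68822) = sqrt(-68830 + I*sqrt(257))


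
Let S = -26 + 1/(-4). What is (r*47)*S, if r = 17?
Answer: -83895/4 ≈ -20974.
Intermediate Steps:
S = -105/4 (S = -26 - 1/4 = -105/4 ≈ -26.250)
(r*47)*S = (17*47)*(-105/4) = 799*(-105/4) = -83895/4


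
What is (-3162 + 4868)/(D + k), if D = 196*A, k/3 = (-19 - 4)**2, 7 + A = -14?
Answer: -1706/2529 ≈ -0.67457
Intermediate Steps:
A = -21 (A = -7 - 14 = -21)
k = 1587 (k = 3*(-19 - 4)**2 = 3*(-23)**2 = 3*529 = 1587)
D = -4116 (D = 196*(-21) = -4116)
(-3162 + 4868)/(D + k) = (-3162 + 4868)/(-4116 + 1587) = 1706/(-2529) = 1706*(-1/2529) = -1706/2529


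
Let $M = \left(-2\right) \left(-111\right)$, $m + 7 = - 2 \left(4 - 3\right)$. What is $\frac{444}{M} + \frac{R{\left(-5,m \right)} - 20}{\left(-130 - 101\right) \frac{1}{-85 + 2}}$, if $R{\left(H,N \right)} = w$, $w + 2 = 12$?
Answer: $- \frac{368}{231} \approx -1.5931$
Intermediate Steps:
$m = -9$ ($m = -7 - 2 \left(4 - 3\right) = -7 - 2 = -9$)
$w = 10$ ($w = -2 + 12 = 10$)
$R{\left(H,N \right)} = 10$
$M = 222$
$\frac{444}{M} + \frac{R{\left(-5,m \right)} - 20}{\left(-130 - 101\right) \frac{1}{-85 + 2}} = \frac{444}{222} + \frac{10 - 20}{\left(-130 - 101\right) \frac{1}{-85 + 2}} = 444 \cdot \frac{1}{222} - \frac{10}{\left(-231\right) \frac{1}{-83}} = 2 - \frac{10}{\left(-231\right) \left(- \frac{1}{83}\right)} = 2 - \frac{10}{\frac{231}{83}} = 2 - \frac{830}{231} = - \frac{368}{231}$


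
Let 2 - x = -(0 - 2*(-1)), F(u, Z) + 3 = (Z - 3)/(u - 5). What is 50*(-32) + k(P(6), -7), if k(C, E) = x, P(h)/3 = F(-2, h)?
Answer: -1596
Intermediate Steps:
F(u, Z) = -3 + (-3 + Z)/(-5 + u) (F(u, Z) = -3 + (Z - 3)/(u - 5) = -3 + (-3 + Z)/(-5 + u))
P(h) = -54/7 - 3*h/7 (P(h) = 3*((12 + h - 3*(-2))/(-5 - 2)) = 3*((12 + h + 6)/(-7)) = 3*(-(18 + h)/7) = 3*(-18/7 - h/7) = -54/7 - 3*h/7)
x = 4 (x = 2 - (-1)*(0 - 2*(-1)) = 2 - (-1)*(0 + 2) = 2 - (-1)*2 = 2 - 1*(-2) = 2 + 2 = 4)
k(C, E) = 4
50*(-32) + k(P(6), -7) = 50*(-32) + 4 = -1600 + 4 = -1596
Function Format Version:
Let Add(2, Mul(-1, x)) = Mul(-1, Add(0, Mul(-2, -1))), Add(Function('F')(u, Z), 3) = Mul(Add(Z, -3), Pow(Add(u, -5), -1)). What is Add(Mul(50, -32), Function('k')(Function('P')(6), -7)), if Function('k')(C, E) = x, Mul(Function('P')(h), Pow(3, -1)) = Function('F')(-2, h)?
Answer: -1596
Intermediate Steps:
Function('F')(u, Z) = Add(-3, Mul(Pow(Add(-5, u), -1), Add(-3, Z))) (Function('F')(u, Z) = Add(-3, Mul(Add(Z, -3), Pow(Add(u, -5), -1))) = Add(-3, Mul(Add(-3, Z), Pow(Add(-5, u), -1))) = Add(-3, Mul(Pow(Add(-5, u), -1), Add(-3, Z))))
Function('P')(h) = Add(Rational(-54, 7), Mul(Rational(-3, 7), h)) (Function('P')(h) = Mul(3, Mul(Pow(Add(-5, -2), -1), Add(12, h, Mul(-3, -2)))) = Mul(3, Mul(Pow(-7, -1), Add(12, h, 6))) = Mul(3, Mul(Rational(-1, 7), Add(18, h))) = Mul(3, Add(Rational(-18, 7), Mul(Rational(-1, 7), h))) = Add(Rational(-54, 7), Mul(Rational(-3, 7), h)))
x = 4 (x = Add(2, Mul(-1, Mul(-1, Add(0, Mul(-2, -1))))) = Add(2, Mul(-1, Mul(-1, Add(0, 2)))) = Add(2, Mul(-1, Mul(-1, 2))) = Add(2, Mul(-1, -2)) = Add(2, 2) = 4)
Function('k')(C, E) = 4
Add(Mul(50, -32), Function('k')(Function('P')(6), -7)) = Add(Mul(50, -32), 4) = Add(-1600, 4) = -1596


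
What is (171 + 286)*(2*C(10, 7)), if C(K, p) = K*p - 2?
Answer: 62152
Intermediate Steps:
C(K, p) = -2 + K*p
(171 + 286)*(2*C(10, 7)) = (171 + 286)*(2*(-2 + 10*7)) = 457*(2*(-2 + 70)) = 457*(2*68) = 457*136 = 62152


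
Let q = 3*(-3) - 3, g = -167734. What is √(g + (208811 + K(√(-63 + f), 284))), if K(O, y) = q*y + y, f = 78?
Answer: 3*√4217 ≈ 194.82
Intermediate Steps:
q = -12 (q = -9 - 3 = -12)
K(O, y) = -11*y (K(O, y) = -12*y + y = -11*y)
√(g + (208811 + K(√(-63 + f), 284))) = √(-167734 + (208811 - 11*284)) = √(-167734 + (208811 - 3124)) = √(-167734 + 205687) = √37953 = 3*√4217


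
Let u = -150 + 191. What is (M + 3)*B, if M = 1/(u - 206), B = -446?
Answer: -220324/165 ≈ -1335.3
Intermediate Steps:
u = 41
M = -1/165 (M = 1/(41 - 206) = 1/(-165) = -1/165 ≈ -0.0060606)
(M + 3)*B = (-1/165 + 3)*(-446) = (494/165)*(-446) = -220324/165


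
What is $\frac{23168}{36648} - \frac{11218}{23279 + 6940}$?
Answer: $\frac{12041522}{46144413} \approx 0.26095$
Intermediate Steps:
$\frac{23168}{36648} - \frac{11218}{23279 + 6940} = 23168 \cdot \frac{1}{36648} - \frac{11218}{30219} = \frac{2896}{4581} - \frac{11218}{30219} = \frac{12041522}{46144413}$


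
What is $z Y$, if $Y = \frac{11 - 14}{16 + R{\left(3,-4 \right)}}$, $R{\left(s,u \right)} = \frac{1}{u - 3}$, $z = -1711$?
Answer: $\frac{11977}{37} \approx 323.7$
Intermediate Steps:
$R{\left(s,u \right)} = \frac{1}{-3 + u}$
$Y = - \frac{7}{37}$ ($Y = \frac{11 - 14}{16 + \frac{1}{-3 - 4}} = - \frac{3}{16 + \frac{1}{-7}} = - \frac{3}{16 - \frac{1}{7}} = - \frac{3}{\frac{111}{7}} = \left(-3\right) \frac{7}{111} = - \frac{7}{37} \approx -0.18919$)
$z Y = \left(-1711\right) \left(- \frac{7}{37}\right) = \frac{11977}{37}$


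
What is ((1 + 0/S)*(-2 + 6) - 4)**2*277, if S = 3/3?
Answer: 0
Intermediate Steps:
S = 1 (S = 3*(1/3) = 1)
((1 + 0/S)*(-2 + 6) - 4)**2*277 = ((1 + 0/1)*(-2 + 6) - 4)**2*277 = ((1 + 0*1)*4 - 4)**2*277 = ((1 + 0)*4 - 4)**2*277 = (1*4 - 4)**2*277 = (4 - 4)**2*277 = 0**2*277 = 0*277 = 0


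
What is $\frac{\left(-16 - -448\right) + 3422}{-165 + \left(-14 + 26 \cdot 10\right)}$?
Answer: $\frac{3854}{81} \approx 47.58$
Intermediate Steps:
$\frac{\left(-16 - -448\right) + 3422}{-165 + \left(-14 + 26 \cdot 10\right)} = \frac{\left(-16 + 448\right) + 3422}{-165 + \left(-14 + 260\right)} = \frac{432 + 3422}{-165 + 246} = \frac{3854}{81}$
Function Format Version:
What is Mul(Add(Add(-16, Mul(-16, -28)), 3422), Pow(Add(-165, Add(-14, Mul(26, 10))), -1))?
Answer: Rational(3854, 81) ≈ 47.580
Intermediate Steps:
Mul(Add(Add(-16, Mul(-16, -28)), 3422), Pow(Add(-165, Add(-14, Mul(26, 10))), -1)) = Mul(Add(Add(-16, 448), 3422), Pow(Add(-165, Add(-14, 260)), -1)) = Mul(Add(432, 3422), Pow(Add(-165, 246), -1)) = Mul(3854, Pow(81, -1)) = Mul(3854, Rational(1, 81)) = Rational(3854, 81)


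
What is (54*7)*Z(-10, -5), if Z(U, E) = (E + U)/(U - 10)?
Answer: 567/2 ≈ 283.50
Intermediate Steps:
Z(U, E) = (E + U)/(-10 + U)
(54*7)*Z(-10, -5) = (54*7)*((-5 - 10)/(-10 - 10)) = 378*(-15/(-20)) = 378*(-1/20*(-15)) = 378*(¾) = 567/2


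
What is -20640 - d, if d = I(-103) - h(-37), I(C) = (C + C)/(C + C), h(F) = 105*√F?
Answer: -20641 + 105*I*√37 ≈ -20641.0 + 638.69*I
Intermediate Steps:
I(C) = 1 (I(C) = (2*C)/((2*C)) = (2*C)*(1/(2*C)) = 1)
d = 1 - 105*I*√37 (d = 1 - 105*√(-37) = 1 - 105*I*√37 ≈ 1.0 - 638.69*I)
-20640 - d = -20640 - (1 - 105*I*√37) = -20640 + (-1 + 105*I*√37) = -20641 + 105*I*√37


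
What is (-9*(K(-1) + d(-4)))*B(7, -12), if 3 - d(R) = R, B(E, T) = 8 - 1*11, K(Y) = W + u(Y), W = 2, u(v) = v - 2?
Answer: 162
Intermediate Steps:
u(v) = -2 + v
K(Y) = Y (K(Y) = 2 + (-2 + Y) = Y)
B(E, T) = -3 (B(E, T) = 8 - 11 = -3)
d(R) = 3 - R
(-9*(K(-1) + d(-4)))*B(7, -12) = -9*(-1 + (3 - 1*(-4)))*(-3) = -9*(-1 + (3 + 4))*(-3) = -9*(-1 + 7)*(-3) = -9*6*(-3) = -54*(-3) = 162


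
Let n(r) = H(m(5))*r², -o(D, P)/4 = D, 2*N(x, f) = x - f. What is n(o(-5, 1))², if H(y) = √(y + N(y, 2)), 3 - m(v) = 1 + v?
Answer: -880000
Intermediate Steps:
N(x, f) = x/2 - f/2 (N(x, f) = (x - f)/2 = x/2 - f/2)
m(v) = 2 - v (m(v) = 3 - (1 + v) = 3 + (-1 - v) = 2 - v)
o(D, P) = -4*D
H(y) = √(-1 + 3*y/2) (H(y) = √(y + (y/2 - ½*2)) = √(y + (y/2 - 1)) = √(y + (-1 + y/2)) = √(-1 + 3*y/2))
n(r) = I*√22*r²/2 (n(r) = (√(-4 + 6*(2 - 1*5))/2)*r² = (√(-4 + 6*(2 - 5))/2)*r² = (√(-4 + 6*(-3))/2)*r² = (√(-4 - 18)/2)*r² = (√(-22)/2)*r² = ((I*√22)/2)*r² = (I*√22/2)*r² = I*√22*r²/2)
n(o(-5, 1))² = (I*√22*(-4*(-5))²/2)² = ((½)*I*√22*20²)² = ((½)*I*√22*400)² = (200*I*√22)² = -880000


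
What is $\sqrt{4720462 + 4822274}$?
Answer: $12 \sqrt{66269} \approx 3089.1$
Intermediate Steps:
$\sqrt{4720462 + 4822274} = \sqrt{9542736} = 12 \sqrt{66269}$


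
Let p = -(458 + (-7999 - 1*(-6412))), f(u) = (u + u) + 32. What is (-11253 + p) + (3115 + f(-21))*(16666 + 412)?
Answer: 53017066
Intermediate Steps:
f(u) = 32 + 2*u (f(u) = 2*u + 32 = 32 + 2*u)
p = 1129 (p = -(458 + (-7999 + 6412)) = -(458 - 1587) = -1*(-1129) = 1129)
(-11253 + p) + (3115 + f(-21))*(16666 + 412) = (-11253 + 1129) + (3115 + (32 + 2*(-21)))*(16666 + 412) = -10124 + (3115 + (32 - 42))*17078 = -10124 + (3115 - 10)*17078 = -10124 + 3105*17078 = -10124 + 53027190 = 53017066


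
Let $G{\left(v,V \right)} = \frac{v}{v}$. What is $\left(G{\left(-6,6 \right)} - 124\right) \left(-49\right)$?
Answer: $6027$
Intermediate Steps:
$G{\left(v,V \right)} = 1$
$\left(G{\left(-6,6 \right)} - 124\right) \left(-49\right) = \left(1 - 124\right) \left(-49\right) = \left(-123\right) \left(-49\right) = 6027$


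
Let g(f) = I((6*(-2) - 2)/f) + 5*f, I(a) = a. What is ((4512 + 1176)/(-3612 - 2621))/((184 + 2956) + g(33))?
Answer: -187704/679714883 ≈ -0.00027615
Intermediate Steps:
g(f) = -14/f + 5*f (g(f) = (6*(-2) - 2)/f + 5*f = (-12 - 2)/f + 5*f = -14/f + 5*f)
((4512 + 1176)/(-3612 - 2621))/((184 + 2956) + g(33)) = ((4512 + 1176)/(-3612 - 2621))/((184 + 2956) + (-14/33 + 5*33)) = (5688/(-6233))/(3140 + (-14*1/33 + 165)) = (5688*(-1/6233))/(3140 + (-14/33 + 165)) = -5688/(6233*(3140 + 5431/33)) = -5688/(6233*109051/33) = -5688/6233*33/109051 = -187704/679714883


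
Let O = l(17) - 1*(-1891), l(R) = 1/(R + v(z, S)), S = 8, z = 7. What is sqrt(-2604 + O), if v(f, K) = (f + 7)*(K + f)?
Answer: 5*I*sqrt(1469598)/227 ≈ 26.702*I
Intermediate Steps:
v(f, K) = (7 + f)*(K + f)
l(R) = 1/(210 + R) (l(R) = 1/(R + (7**2 + 7*8 + 7*7 + 8*7)) = 1/(R + (49 + 56 + 49 + 56)) = 1/(R + 210) = 1/(210 + R))
O = 429258/227 (O = 1/(210 + 17) - 1*(-1891) = 1/227 + 1891 = 429258/227 ≈ 1891.0)
sqrt(-2604 + O) = sqrt(-2604 + 429258/227) = sqrt(-161850/227) = 5*I*sqrt(1469598)/227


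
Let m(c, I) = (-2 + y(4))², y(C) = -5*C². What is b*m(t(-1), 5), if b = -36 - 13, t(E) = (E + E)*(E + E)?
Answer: -329476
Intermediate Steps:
t(E) = 4*E² (t(E) = (2*E)*(2*E) = 4*E²)
m(c, I) = 6724 (m(c, I) = (-2 - 5*4²)² = (-2 - 5*16)² = (-2 - 80)² = (-82)² = 6724)
b = -49
b*m(t(-1), 5) = -49*6724 = -329476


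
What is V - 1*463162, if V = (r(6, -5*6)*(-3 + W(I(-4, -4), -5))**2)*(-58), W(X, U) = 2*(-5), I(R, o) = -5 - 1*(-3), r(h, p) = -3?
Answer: -433756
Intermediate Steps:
I(R, o) = -2 (I(R, o) = -5 + 3 = -2)
W(X, U) = -10
V = 29406 (V = -3*(-3 - 10)**2*(-58) = -3*(-13)**2*(-58) = -3*169*(-58) = -507*(-58) = 29406)
V - 1*463162 = 29406 - 1*463162 = 29406 - 463162 = -433756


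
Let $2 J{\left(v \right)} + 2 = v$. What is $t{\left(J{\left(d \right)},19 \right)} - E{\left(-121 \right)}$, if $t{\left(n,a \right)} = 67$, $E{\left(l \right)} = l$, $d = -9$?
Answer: $188$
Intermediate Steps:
$J{\left(v \right)} = -1 + \frac{v}{2}$
$t{\left(J{\left(d \right)},19 \right)} - E{\left(-121 \right)} = 67 - -121 = 67 + 121 = 188$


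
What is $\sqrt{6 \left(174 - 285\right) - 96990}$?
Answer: $2 i \sqrt{24414} \approx 312.5 i$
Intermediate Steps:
$\sqrt{6 \left(174 - 285\right) - 96990} = \sqrt{6 \left(-111\right) - 96990} = \sqrt{-666 - 96990} = \sqrt{-97656} = 2 i \sqrt{24414}$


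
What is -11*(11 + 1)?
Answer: -132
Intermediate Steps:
-11*(11 + 1) = -11*12 = -132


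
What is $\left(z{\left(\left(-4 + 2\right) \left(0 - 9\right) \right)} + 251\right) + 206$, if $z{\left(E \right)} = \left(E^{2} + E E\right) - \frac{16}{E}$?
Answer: $\frac{9937}{9} \approx 1104.1$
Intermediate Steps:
$z{\left(E \right)} = - \frac{16}{E} + 2 E^{2}$ ($z{\left(E \right)} = \left(E^{2} + E^{2}\right) - \frac{16}{E} = 2 E^{2} - \frac{16}{E} = - \frac{16}{E} + 2 E^{2}$)
$\left(z{\left(\left(-4 + 2\right) \left(0 - 9\right) \right)} + 251\right) + 206 = \left(\frac{2 \left(-8 + \left(\left(-4 + 2\right) \left(0 - 9\right)\right)^{3}\right)}{\left(-4 + 2\right) \left(0 - 9\right)} + 251\right) + 206 = \left(\frac{2 \left(-8 + \left(\left(-2\right) \left(-9\right)\right)^{3}\right)}{\left(-2\right) \left(-9\right)} + 251\right) + 206 = \left(\frac{2 \left(-8 + 18^{3}\right)}{18} + 251\right) + 206 = \left(2 \cdot \frac{1}{18} \left(-8 + 5832\right) + 251\right) + 206 = \left(2 \cdot \frac{1}{18} \cdot 5824 + 251\right) + 206 = \left(\frac{5824}{9} + 251\right) + 206 = \frac{8083}{9} + 206 = \frac{9937}{9}$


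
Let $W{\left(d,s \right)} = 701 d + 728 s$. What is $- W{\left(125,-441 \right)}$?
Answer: $233423$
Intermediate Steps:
$- W{\left(125,-441 \right)} = - (701 \cdot 125 + 728 \left(-441\right)) = - (87625 - 321048) = \left(-1\right) \left(-233423\right) = 233423$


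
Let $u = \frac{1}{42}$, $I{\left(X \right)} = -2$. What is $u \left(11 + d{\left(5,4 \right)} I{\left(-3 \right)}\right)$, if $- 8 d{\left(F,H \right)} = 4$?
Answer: $\frac{2}{7} \approx 0.28571$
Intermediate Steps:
$d{\left(F,H \right)} = - \frac{1}{2}$ ($d{\left(F,H \right)} = \left(- \frac{1}{8}\right) 4 = - \frac{1}{2}$)
$u = \frac{1}{42} \approx 0.02381$
$u \left(11 + d{\left(5,4 \right)} I{\left(-3 \right)}\right) = \frac{11 - -1}{42} = \frac{11 + 1}{42} = \frac{1}{42} \cdot 12 = \frac{2}{7}$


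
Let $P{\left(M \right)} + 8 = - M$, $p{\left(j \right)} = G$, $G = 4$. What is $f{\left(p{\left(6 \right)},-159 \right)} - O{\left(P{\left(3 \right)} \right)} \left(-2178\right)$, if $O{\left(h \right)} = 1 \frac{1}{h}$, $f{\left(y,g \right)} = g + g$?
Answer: $-516$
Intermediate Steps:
$p{\left(j \right)} = 4$
$f{\left(y,g \right)} = 2 g$
$P{\left(M \right)} = -8 - M$
$O{\left(h \right)} = \frac{1}{h}$
$f{\left(p{\left(6 \right)},-159 \right)} - O{\left(P{\left(3 \right)} \right)} \left(-2178\right) = 2 \left(-159\right) - \frac{1}{-8 - 3} \left(-2178\right) = -318 - \frac{1}{-8 - 3} \left(-2178\right) = -318 - \frac{1}{-11} \left(-2178\right) = -318 - \left(- \frac{1}{11}\right) \left(-2178\right) = -318 - 198 = -516$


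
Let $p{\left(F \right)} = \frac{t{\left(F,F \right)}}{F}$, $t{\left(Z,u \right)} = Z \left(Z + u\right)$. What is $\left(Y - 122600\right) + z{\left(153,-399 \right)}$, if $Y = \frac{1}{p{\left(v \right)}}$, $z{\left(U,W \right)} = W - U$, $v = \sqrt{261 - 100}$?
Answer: $-123152 + \frac{\sqrt{161}}{322} \approx -1.2315 \cdot 10^{5}$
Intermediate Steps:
$v = \sqrt{161} \approx 12.689$
$p{\left(F \right)} = 2 F$ ($p{\left(F \right)} = \frac{F \left(F + F\right)}{F} = \frac{F 2 F}{F} = \frac{2 F^{2}}{F} = 2 F$)
$Y = \frac{\sqrt{161}}{322}$ ($Y = \frac{1}{2 \sqrt{161}} = \frac{\sqrt{161}}{322} \approx 0.039406$)
$\left(Y - 122600\right) + z{\left(153,-399 \right)} = \left(\frac{\sqrt{161}}{322} - 122600\right) - 552 = \left(-122600 + \frac{\sqrt{161}}{322}\right) - 552 = -123152 + \frac{\sqrt{161}}{322}$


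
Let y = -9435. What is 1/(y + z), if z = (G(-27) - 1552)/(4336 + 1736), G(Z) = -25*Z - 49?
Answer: -3036/28645123 ≈ -0.00010599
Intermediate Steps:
G(Z) = -49 - 25*Z
z = -463/3036 (z = ((-49 - 25*(-27)) - 1552)/(4336 + 1736) = ((-49 + 675) - 1552)/6072 = (626 - 1552)*(1/6072) = -926*1/6072 = -463/3036 ≈ -0.15250)
1/(y + z) = 1/(-9435 - 463/3036) = 1/(-28645123/3036) = -3036/28645123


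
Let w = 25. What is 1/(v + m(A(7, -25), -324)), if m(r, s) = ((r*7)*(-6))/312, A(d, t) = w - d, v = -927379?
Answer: -26/24111917 ≈ -1.0783e-6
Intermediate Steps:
A(d, t) = 25 - d
m(r, s) = -7*r/52 (m(r, s) = ((7*r)*(-6))*(1/312) = -42*r*(1/312) = -7*r/52)
1/(v + m(A(7, -25), -324)) = 1/(-927379 - 7*(25 - 1*7)/52) = 1/(-927379 - 7*(25 - 7)/52) = 1/(-927379 - 7/52*18) = 1/(-927379 - 63/26) = 1/(-24111917/26) = -26/24111917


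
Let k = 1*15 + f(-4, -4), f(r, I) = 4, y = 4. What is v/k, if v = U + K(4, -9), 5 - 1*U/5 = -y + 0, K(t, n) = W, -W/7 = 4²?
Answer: -67/19 ≈ -3.5263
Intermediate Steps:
W = -112 (W = -7*4² = -7*16 = -112)
K(t, n) = -112
U = 45 (U = 25 - 5*(-1*4 + 0) = 25 - 5*(-4 + 0) = 25 - 5*(-4) = 25 + 20 = 45)
k = 19 (k = 1*15 + 4 = 15 + 4 = 19)
v = -67 (v = 45 - 112 = -67)
v/k = -67/19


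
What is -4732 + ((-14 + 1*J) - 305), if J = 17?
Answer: -5034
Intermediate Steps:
-4732 + ((-14 + 1*J) - 305) = -4732 + ((-14 + 1*17) - 305) = -4732 + ((-14 + 17) - 305) = -4732 + (3 - 305) = -4732 - 302 = -5034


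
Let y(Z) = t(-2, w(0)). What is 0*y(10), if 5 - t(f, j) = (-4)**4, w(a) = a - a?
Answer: 0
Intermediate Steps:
w(a) = 0
t(f, j) = -251 (t(f, j) = 5 - 1*(-4)**4 = 5 - 1*256 = 5 - 256 = -251)
y(Z) = -251
0*y(10) = 0*(-251) = 0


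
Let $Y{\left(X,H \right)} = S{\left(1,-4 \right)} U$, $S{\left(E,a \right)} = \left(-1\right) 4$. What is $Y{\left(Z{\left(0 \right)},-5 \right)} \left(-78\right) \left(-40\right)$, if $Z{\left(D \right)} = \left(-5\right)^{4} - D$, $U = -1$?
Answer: $12480$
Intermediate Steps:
$S{\left(E,a \right)} = -4$
$Z{\left(D \right)} = 625 - D$
$Y{\left(X,H \right)} = 4$ ($Y{\left(X,H \right)} = \left(-4\right) \left(-1\right) = 4$)
$Y{\left(Z{\left(0 \right)},-5 \right)} \left(-78\right) \left(-40\right) = 4 \left(-78\right) \left(-40\right) = \left(-312\right) \left(-40\right) = 12480$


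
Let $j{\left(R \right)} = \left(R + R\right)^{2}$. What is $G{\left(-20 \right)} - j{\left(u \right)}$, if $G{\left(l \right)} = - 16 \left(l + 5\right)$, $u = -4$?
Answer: $176$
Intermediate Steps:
$G{\left(l \right)} = -80 - 16 l$ ($G{\left(l \right)} = - 16 \left(5 + l\right) = -80 - 16 l$)
$j{\left(R \right)} = 4 R^{2}$ ($j{\left(R \right)} = \left(2 R\right)^{2} = 4 R^{2}$)
$G{\left(-20 \right)} - j{\left(u \right)} = \left(-80 - -320\right) - 4 \left(-4\right)^{2} = \left(-80 + 320\right) - 4 \cdot 16 = 240 - 64 = 176$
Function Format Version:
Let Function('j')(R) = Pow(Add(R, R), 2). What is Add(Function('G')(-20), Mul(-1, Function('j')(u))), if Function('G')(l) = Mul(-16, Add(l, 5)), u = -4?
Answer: 176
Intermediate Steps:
Function('G')(l) = Add(-80, Mul(-16, l)) (Function('G')(l) = Mul(-16, Add(5, l)) = Add(-80, Mul(-16, l)))
Function('j')(R) = Mul(4, Pow(R, 2)) (Function('j')(R) = Pow(Mul(2, R), 2) = Mul(4, Pow(R, 2)))
Add(Function('G')(-20), Mul(-1, Function('j')(u))) = Add(Add(-80, Mul(-16, -20)), Mul(-1, Mul(4, Pow(-4, 2)))) = Add(Add(-80, 320), Mul(-1, Mul(4, 16))) = Add(240, Mul(-1, 64)) = Add(240, -64) = 176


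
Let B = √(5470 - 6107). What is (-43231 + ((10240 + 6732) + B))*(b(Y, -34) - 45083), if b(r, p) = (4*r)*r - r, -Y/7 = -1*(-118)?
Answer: -70501397373 + 18793929*I*√13 ≈ -7.0501e+10 + 6.7762e+7*I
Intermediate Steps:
B = 7*I*√13 (B = √(-637) = 7*I*√13 ≈ 25.239*I)
Y = -826 (Y = -(-7)*(-118) = -7*118 = -826)
b(r, p) = -r + 4*r² (b(r, p) = 4*r² - r = -r + 4*r²)
(-43231 + ((10240 + 6732) + B))*(b(Y, -34) - 45083) = (-43231 + ((10240 + 6732) + 7*I*√13))*(-826*(-1 + 4*(-826)) - 45083) = (-43231 + (16972 + 7*I*√13))*(-826*(-1 - 3304) - 45083) = (-26259 + 7*I*√13)*(-826*(-3305) - 45083) = (-26259 + 7*I*√13)*(2729930 - 45083) = (-26259 + 7*I*√13)*2684847 = -70501397373 + 18793929*I*√13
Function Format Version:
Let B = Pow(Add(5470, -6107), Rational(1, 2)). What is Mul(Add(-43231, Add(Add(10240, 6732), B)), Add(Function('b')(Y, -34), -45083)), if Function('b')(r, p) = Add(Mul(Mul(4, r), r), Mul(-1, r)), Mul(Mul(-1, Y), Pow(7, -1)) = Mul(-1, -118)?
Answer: Add(-70501397373, Mul(18793929, I, Pow(13, Rational(1, 2)))) ≈ Add(-7.0501e+10, Mul(6.7762e+7, I))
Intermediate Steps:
B = Mul(7, I, Pow(13, Rational(1, 2))) (B = Pow(-637, Rational(1, 2)) = Mul(7, I, Pow(13, Rational(1, 2))) ≈ Mul(25.239, I))
Y = -826 (Y = Mul(-7, Mul(-1, -118)) = Mul(-7, 118) = -826)
Function('b')(r, p) = Add(Mul(-1, r), Mul(4, Pow(r, 2))) (Function('b')(r, p) = Add(Mul(4, Pow(r, 2)), Mul(-1, r)) = Add(Mul(-1, r), Mul(4, Pow(r, 2))))
Mul(Add(-43231, Add(Add(10240, 6732), B)), Add(Function('b')(Y, -34), -45083)) = Mul(Add(-43231, Add(Add(10240, 6732), Mul(7, I, Pow(13, Rational(1, 2))))), Add(Mul(-826, Add(-1, Mul(4, -826))), -45083)) = Mul(Add(-43231, Add(16972, Mul(7, I, Pow(13, Rational(1, 2))))), Add(Mul(-826, Add(-1, -3304)), -45083)) = Mul(Add(-26259, Mul(7, I, Pow(13, Rational(1, 2)))), Add(Mul(-826, -3305), -45083)) = Mul(Add(-26259, Mul(7, I, Pow(13, Rational(1, 2)))), Add(2729930, -45083)) = Mul(Add(-26259, Mul(7, I, Pow(13, Rational(1, 2)))), 2684847) = Add(-70501397373, Mul(18793929, I, Pow(13, Rational(1, 2))))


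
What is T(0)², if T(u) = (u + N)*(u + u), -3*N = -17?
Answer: 0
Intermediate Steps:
N = 17/3 (N = -⅓*(-17) = 17/3 ≈ 5.6667)
T(u) = 2*u*(17/3 + u) (T(u) = (u + 17/3)*(u + u) = (17/3 + u)*(2*u) = 2*u*(17/3 + u))
T(0)² = ((⅔)*0*(17 + 3*0))² = ((⅔)*0*(17 + 0))² = ((⅔)*0*17)² = 0² = 0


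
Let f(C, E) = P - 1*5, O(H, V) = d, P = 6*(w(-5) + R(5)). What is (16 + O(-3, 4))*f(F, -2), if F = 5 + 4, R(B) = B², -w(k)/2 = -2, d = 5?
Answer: 3549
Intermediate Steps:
w(k) = 4 (w(k) = -2*(-2) = 4)
P = 174 (P = 6*(4 + 5²) = 6*(4 + 25) = 6*29 = 174)
O(H, V) = 5
F = 9
f(C, E) = 169 (f(C, E) = 174 - 1*5 = 174 - 5 = 169)
(16 + O(-3, 4))*f(F, -2) = (16 + 5)*169 = 21*169 = 3549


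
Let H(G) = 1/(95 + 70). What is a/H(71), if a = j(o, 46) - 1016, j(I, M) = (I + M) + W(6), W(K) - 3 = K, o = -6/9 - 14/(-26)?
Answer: -2061620/13 ≈ -1.5859e+5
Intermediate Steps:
o = -5/39 (o = -6*1/9 - 14*(-1/26) = -2/3 + 7/13 = -5/39 ≈ -0.12821)
W(K) = 3 + K
H(G) = 1/165
j(I, M) = 9 + I + M (j(I, M) = (I + M) + (3 + 6) = (I + M) + 9 = 9 + I + M)
a = -37484/39 (a = (9 - 5/39 + 46) - 1016 = 2140/39 - 1016 = -37484/39 ≈ -961.13)
a/H(71) = -37484/(39*1/165) = -37484/39*165 = -2061620/13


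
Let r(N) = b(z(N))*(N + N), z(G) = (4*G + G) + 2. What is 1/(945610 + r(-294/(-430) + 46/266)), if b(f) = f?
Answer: 163534805/154641907434578 ≈ 1.0575e-6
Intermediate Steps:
z(G) = 2 + 5*G (z(G) = 5*G + 2 = 2 + 5*G)
r(N) = 2*N*(2 + 5*N) (r(N) = (2 + 5*N)*(N + N) = (2 + 5*N)*(2*N) = 2*N*(2 + 5*N))
1/(945610 + r(-294/(-430) + 46/266)) = 1/(945610 + 2*(-294/(-430) + 46/266)*(2 + 5*(-294/(-430) + 46/266))) = 1/(945610 + 2*(-294*(-1/430) + 46*(1/266))*(2 + 5*(-294*(-1/430) + 46*(1/266)))) = 1/(945610 + 2*(147/215 + 23/133)*(2 + 5*(147/215 + 23/133))) = 1/(945610 + 2*(24496/28595)*(2 + 5*(24496/28595))) = 1/(945610 + 2*(24496/28595)*(2 + 24496/5719)) = 1/(945610 + 2*(24496/28595)*(35934/5719)) = 1/(945610 + 1760478528/163534805) = 1/(154641907434578/163534805) = 163534805/154641907434578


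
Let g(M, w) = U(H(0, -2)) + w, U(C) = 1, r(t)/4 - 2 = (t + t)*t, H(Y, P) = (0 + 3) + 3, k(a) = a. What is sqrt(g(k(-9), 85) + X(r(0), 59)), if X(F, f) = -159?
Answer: I*sqrt(73) ≈ 8.544*I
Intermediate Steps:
H(Y, P) = 6 (H(Y, P) = 3 + 3 = 6)
r(t) = 8 + 8*t**2 (r(t) = 8 + 4*((t + t)*t) = 8 + 4*((2*t)*t) = 8 + 4*(2*t**2) = 8 + 8*t**2)
g(M, w) = 1 + w
sqrt(g(k(-9), 85) + X(r(0), 59)) = sqrt((1 + 85) - 159) = sqrt(86 - 159) = sqrt(-73) = I*sqrt(73)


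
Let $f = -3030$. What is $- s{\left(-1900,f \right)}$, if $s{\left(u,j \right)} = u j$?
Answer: $-5757000$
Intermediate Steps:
$s{\left(u,j \right)} = j u$
$- s{\left(-1900,f \right)} = - \left(-3030\right) \left(-1900\right) = \left(-1\right) 5757000 = -5757000$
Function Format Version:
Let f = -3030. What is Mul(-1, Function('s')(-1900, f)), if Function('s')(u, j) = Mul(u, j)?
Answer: -5757000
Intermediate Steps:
Function('s')(u, j) = Mul(j, u)
Mul(-1, Function('s')(-1900, f)) = Mul(-1, Mul(-3030, -1900)) = Mul(-1, 5757000) = -5757000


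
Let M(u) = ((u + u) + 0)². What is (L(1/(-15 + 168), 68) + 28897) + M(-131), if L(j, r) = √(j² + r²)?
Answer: 97541 + √108243217/153 ≈ 97609.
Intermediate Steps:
M(u) = 4*u² (M(u) = (2*u + 0)² = (2*u)² = 4*u²)
(L(1/(-15 + 168), 68) + 28897) + M(-131) = (√((1/(-15 + 168))² + 68²) + 28897) + 4*(-131)² = (√((1/153)² + 4624) + 28897) + 4*17161 = (√((1/153)² + 4624) + 28897) + 68644 = (√(1/23409 + 4624) + 28897) + 68644 = (√(108243217/23409) + 28897) + 68644 = (√108243217/153 + 28897) + 68644 = (28897 + √108243217/153) + 68644 = 97541 + √108243217/153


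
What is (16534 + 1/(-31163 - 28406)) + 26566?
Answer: 2567423899/59569 ≈ 43100.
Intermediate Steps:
(16534 + 1/(-31163 - 28406)) + 26566 = (16534 + 1/(-59569)) + 26566 = (16534 - 1/59569) + 26566 = 984913845/59569 + 26566 = 2567423899/59569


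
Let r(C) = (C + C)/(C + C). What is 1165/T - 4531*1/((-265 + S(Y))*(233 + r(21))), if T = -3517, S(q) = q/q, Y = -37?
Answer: -56033513/217266192 ≈ -0.25790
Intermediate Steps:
S(q) = 1
r(C) = 1 (r(C) = (2*C)/((2*C)) = (2*C)*(1/(2*C)) = 1)
1165/T - 4531*1/((-265 + S(Y))*(233 + r(21))) = 1165/(-3517) - 4531*1/((-265 + 1)*(233 + 1)) = 1165*(-1/3517) - 4531/(234*(-264)) = -1165/3517 - 4531/(-61776) = -1165/3517 - 4531*(-1/61776) = -1165/3517 + 4531/61776 = -56033513/217266192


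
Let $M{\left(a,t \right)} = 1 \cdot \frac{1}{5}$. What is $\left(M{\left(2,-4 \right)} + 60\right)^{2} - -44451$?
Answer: $\frac{1201876}{25} \approx 48075.0$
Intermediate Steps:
$M{\left(a,t \right)} = \frac{1}{5}$ ($M{\left(a,t \right)} = 1 \cdot \frac{1}{5} = \frac{1}{5}$)
$\left(M{\left(2,-4 \right)} + 60\right)^{2} - -44451 = \left(\frac{1}{5} + 60\right)^{2} - -44451 = \left(\frac{301}{5}\right)^{2} + 44451 = \frac{90601}{25} + 44451 = \frac{1201876}{25}$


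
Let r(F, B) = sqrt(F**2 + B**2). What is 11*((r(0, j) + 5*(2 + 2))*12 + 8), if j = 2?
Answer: 2992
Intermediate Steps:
r(F, B) = sqrt(B**2 + F**2)
11*((r(0, j) + 5*(2 + 2))*12 + 8) = 11*((sqrt(2**2 + 0**2) + 5*(2 + 2))*12 + 8) = 11*((sqrt(4 + 0) + 5*4)*12 + 8) = 11*((sqrt(4) + 20)*12 + 8) = 11*((2 + 20)*12 + 8) = 11*(22*12 + 8) = 11*(264 + 8) = 11*272 = 2992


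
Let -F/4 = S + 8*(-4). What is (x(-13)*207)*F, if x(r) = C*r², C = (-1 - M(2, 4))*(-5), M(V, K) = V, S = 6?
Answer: 54573480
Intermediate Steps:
C = 15 (C = (-1 - 1*2)*(-5) = (-1 - 2)*(-5) = -3*(-5) = 15)
x(r) = 15*r²
F = 104 (F = -4*(6 + 8*(-4)) = -4*(6 - 32) = -4*(-26) = 104)
(x(-13)*207)*F = ((15*(-13)²)*207)*104 = ((15*169)*207)*104 = (2535*207)*104 = 524745*104 = 54573480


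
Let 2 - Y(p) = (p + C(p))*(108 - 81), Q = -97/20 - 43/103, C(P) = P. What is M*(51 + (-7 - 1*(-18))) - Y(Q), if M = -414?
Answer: -26733077/1030 ≈ -25954.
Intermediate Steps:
Q = -10851/2060 (Q = -97*1/20 - 43*1/103 = -97/20 - 43/103 = -10851/2060 ≈ -5.2675)
Y(p) = 2 - 54*p (Y(p) = 2 - (p + p)*(108 - 81) = 2 - 2*p*27 = 2 - 54*p)
M*(51 + (-7 - 1*(-18))) - Y(Q) = -414*(51 + (-7 - 1*(-18))) - (2 - 54*(-10851/2060)) = -414*(51 + (-7 + 18)) - (2 + 292977/1030) = -414*(51 + 11) - 1*295037/1030 = -414*62 - 295037/1030 = -25668 - 295037/1030 = -26733077/1030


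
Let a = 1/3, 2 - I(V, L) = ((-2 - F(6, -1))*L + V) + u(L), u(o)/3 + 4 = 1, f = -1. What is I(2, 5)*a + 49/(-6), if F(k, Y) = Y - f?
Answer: -11/6 ≈ -1.8333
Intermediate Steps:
u(o) = -9 (u(o) = -12 + 3*1 = -12 + 3 = -9)
F(k, Y) = 1 + Y (F(k, Y) = Y - 1*(-1) = Y + 1 = 1 + Y)
I(V, L) = 11 - V + 2*L (I(V, L) = 2 - (((-2 - (1 - 1))*L + V) - 9) = 2 - (((-2 - 1*0)*L + V) - 9) = 2 - (((-2 + 0)*L + V) - 9) = 2 - ((-2*L + V) - 9) = 2 - ((V - 2*L) - 9) = 2 - (-9 + V - 2*L) = 2 + (9 - V + 2*L) = 11 - V + 2*L)
a = ⅓ ≈ 0.33333
I(2, 5)*a + 49/(-6) = (11 - 1*2 + 2*5)*(⅓) + 49/(-6) = (11 - 2 + 10)*(⅓) + 49*(-⅙) = 19*(⅓) - 49/6 = 19/3 - 49/6 = -11/6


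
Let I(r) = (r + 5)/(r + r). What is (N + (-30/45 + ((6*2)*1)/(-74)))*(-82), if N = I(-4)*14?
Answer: 46945/222 ≈ 211.46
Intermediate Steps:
I(r) = (5 + r)/(2*r) (I(r) = (5 + r)/((2*r)) = (5 + r)*(1/(2*r)) = (5 + r)/(2*r))
N = -7/4 (N = ((½)*(5 - 4)/(-4))*14 = ((½)*(-¼)*1)*14 = -⅛*14 = -7/4 ≈ -1.7500)
(N + (-30/45 + ((6*2)*1)/(-74)))*(-82) = (-7/4 + (-30/45 + ((6*2)*1)/(-74)))*(-82) = (-7/4 + (-30*1/45 + (12*1)*(-1/74)))*(-82) = (-7/4 + (-⅔ + 12*(-1/74)))*(-82) = (-7/4 + (-⅔ - 6/37))*(-82) = (-7/4 - 92/111)*(-82) = -1145/444*(-82) = 46945/222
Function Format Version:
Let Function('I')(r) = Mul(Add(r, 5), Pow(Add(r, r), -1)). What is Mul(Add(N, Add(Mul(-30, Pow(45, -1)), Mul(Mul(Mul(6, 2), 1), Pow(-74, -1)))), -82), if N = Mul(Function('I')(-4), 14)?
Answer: Rational(46945, 222) ≈ 211.46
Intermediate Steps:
Function('I')(r) = Mul(Rational(1, 2), Pow(r, -1), Add(5, r)) (Function('I')(r) = Mul(Add(5, r), Pow(Mul(2, r), -1)) = Mul(Add(5, r), Mul(Rational(1, 2), Pow(r, -1))) = Mul(Rational(1, 2), Pow(r, -1), Add(5, r)))
N = Rational(-7, 4) (N = Mul(Mul(Rational(1, 2), Pow(-4, -1), Add(5, -4)), 14) = Mul(Mul(Rational(1, 2), Rational(-1, 4), 1), 14) = Mul(Rational(-1, 8), 14) = Rational(-7, 4) ≈ -1.7500)
Mul(Add(N, Add(Mul(-30, Pow(45, -1)), Mul(Mul(Mul(6, 2), 1), Pow(-74, -1)))), -82) = Mul(Add(Rational(-7, 4), Add(Mul(-30, Pow(45, -1)), Mul(Mul(Mul(6, 2), 1), Pow(-74, -1)))), -82) = Mul(Add(Rational(-7, 4), Add(Mul(-30, Rational(1, 45)), Mul(Mul(12, 1), Rational(-1, 74)))), -82) = Mul(Add(Rational(-7, 4), Add(Rational(-2, 3), Mul(12, Rational(-1, 74)))), -82) = Mul(Add(Rational(-7, 4), Add(Rational(-2, 3), Rational(-6, 37))), -82) = Mul(Add(Rational(-7, 4), Rational(-92, 111)), -82) = Mul(Rational(-1145, 444), -82) = Rational(46945, 222)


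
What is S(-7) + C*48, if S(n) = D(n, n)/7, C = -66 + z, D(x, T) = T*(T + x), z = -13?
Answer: -3778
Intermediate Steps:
C = -79 (C = -66 - 13 = -79)
S(n) = 2*n²/7 (S(n) = (n*(n + n))/7 = (n*(2*n))*(⅐) = (2*n²)*(⅐) = 2*n²/7)
S(-7) + C*48 = (2/7)*(-7)² - 79*48 = (2/7)*49 - 3792 = 14 - 3792 = -3778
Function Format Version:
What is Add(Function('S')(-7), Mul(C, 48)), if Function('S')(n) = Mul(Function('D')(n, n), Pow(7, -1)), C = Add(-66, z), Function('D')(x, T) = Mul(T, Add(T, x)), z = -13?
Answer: -3778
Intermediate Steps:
C = -79 (C = Add(-66, -13) = -79)
Function('S')(n) = Mul(Rational(2, 7), Pow(n, 2)) (Function('S')(n) = Mul(Mul(n, Add(n, n)), Pow(7, -1)) = Mul(Mul(n, Mul(2, n)), Rational(1, 7)) = Mul(Mul(2, Pow(n, 2)), Rational(1, 7)) = Mul(Rational(2, 7), Pow(n, 2)))
Add(Function('S')(-7), Mul(C, 48)) = Add(Mul(Rational(2, 7), Pow(-7, 2)), Mul(-79, 48)) = Add(Mul(Rational(2, 7), 49), -3792) = Add(14, -3792) = -3778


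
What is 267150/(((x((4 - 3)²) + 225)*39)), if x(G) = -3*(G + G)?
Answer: 6850/219 ≈ 31.279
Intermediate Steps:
x(G) = -6*G
267150/(((x((4 - 3)²) + 225)*39)) = 267150/(((-6*(4 - 3)² + 225)*39)) = 267150/(((-6*1² + 225)*39)) = 267150/(((-6*1 + 225)*39)) = 267150/(((-6 + 225)*39)) = 267150/((219*39)) = 267150/8541 = 267150*(1/8541) = 6850/219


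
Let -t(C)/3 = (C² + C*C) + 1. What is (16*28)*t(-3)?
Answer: -25536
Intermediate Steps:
t(C) = -3 - 6*C² (t(C) = -3*((C² + C*C) + 1) = -3*((C² + C²) + 1) = -3*(2*C² + 1) = -3*(1 + 2*C²) = -3 - 6*C²)
(16*28)*t(-3) = (16*28)*(-3 - 6*(-3)²) = 448*(-3 - 6*9) = 448*(-3 - 54) = 448*(-57) = -25536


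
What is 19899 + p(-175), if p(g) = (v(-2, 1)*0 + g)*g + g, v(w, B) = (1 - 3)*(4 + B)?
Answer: 50349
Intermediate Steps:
v(w, B) = -8 - 2*B (v(w, B) = -2*(4 + B) = -8 - 2*B)
p(g) = g + g² (p(g) = ((-8 - 2*1)*0 + g)*g + g = ((-8 - 2)*0 + g)*g + g = (-10*0 + g)*g + g = (0 + g)*g + g = g*g + g = g² + g = g + g²)
19899 + p(-175) = 19899 - 175*(1 - 175) = 19899 - 175*(-174) = 19899 + 30450 = 50349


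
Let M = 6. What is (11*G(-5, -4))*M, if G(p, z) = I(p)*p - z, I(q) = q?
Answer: 1914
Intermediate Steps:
G(p, z) = p**2 - z (G(p, z) = p*p - z = p**2 - z)
(11*G(-5, -4))*M = (11*((-5)**2 - 1*(-4)))*6 = (11*(25 + 4))*6 = (11*29)*6 = 319*6 = 1914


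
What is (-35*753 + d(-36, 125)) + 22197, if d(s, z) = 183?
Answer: -3975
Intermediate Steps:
(-35*753 + d(-36, 125)) + 22197 = (-35*753 + 183) + 22197 = (-26355 + 183) + 22197 = -26172 + 22197 = -3975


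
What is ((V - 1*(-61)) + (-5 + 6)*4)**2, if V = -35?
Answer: 900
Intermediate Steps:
((V - 1*(-61)) + (-5 + 6)*4)**2 = ((-35 - 1*(-61)) + (-5 + 6)*4)**2 = ((-35 + 61) + 1*4)**2 = (26 + 4)**2 = 30**2 = 900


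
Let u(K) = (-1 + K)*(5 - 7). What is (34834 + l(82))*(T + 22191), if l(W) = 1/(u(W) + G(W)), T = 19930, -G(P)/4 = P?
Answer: 718948985739/490 ≈ 1.4672e+9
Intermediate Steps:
G(P) = -4*P
u(K) = 2 - 2*K (u(K) = (-1 + K)*(-2) = 2 - 2*K)
l(W) = 1/(2 - 6*W) (l(W) = 1/((2 - 2*W) - 4*W) = 1/(2 - 6*W))
(34834 + l(82))*(T + 22191) = (34834 - 1/(-2 + 6*82))*(19930 + 22191) = (34834 - 1/(-2 + 492))*42121 = (34834 - 1/490)*42121 = (17068659/490)*42121 = 718948985739/490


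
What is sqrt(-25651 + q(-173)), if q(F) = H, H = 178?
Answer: I*sqrt(25473) ≈ 159.6*I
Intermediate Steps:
q(F) = 178
sqrt(-25651 + q(-173)) = sqrt(-25651 + 178) = sqrt(-25473) = I*sqrt(25473)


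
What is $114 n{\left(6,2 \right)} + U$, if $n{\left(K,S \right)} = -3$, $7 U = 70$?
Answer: $-332$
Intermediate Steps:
$U = 10$ ($U = \frac{1}{7} \cdot 70 = 10$)
$114 n{\left(6,2 \right)} + U = 114 \left(-3\right) + 10 = -342 + 10 = -332$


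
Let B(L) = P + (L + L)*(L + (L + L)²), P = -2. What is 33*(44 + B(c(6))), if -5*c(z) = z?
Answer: 128106/125 ≈ 1024.8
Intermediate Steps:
c(z) = -z/5
B(L) = -2 + 2*L*(L + 4*L²) (B(L) = -2 + (L + L)*(L + (L + L)²) = -2 + (2*L)*(L + (2*L)²) = -2 + (2*L)*(L + 4*L²) = -2 + 2*L*(L + 4*L²))
33*(44 + B(c(6))) = 33*(44 + (-2 + 2*(-⅕*6)² + 8*(-⅕*6)³)) = 33*(44 + (-2 + 2*(-6/5)² + 8*(-6/5)³)) = 33*(44 + (-2 + 2*(36/25) + 8*(-216/125))) = 33*(44 + (-2 + 72/25 - 1728/125)) = 33*(44 - 1618/125) = 33*(3882/125) = 128106/125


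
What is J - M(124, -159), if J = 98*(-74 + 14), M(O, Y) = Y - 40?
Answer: -5681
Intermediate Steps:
M(O, Y) = -40 + Y
J = -5880 (J = 98*(-60) = -5880)
J - M(124, -159) = -5880 - (-40 - 159) = -5880 - 1*(-199) = -5880 + 199 = -5681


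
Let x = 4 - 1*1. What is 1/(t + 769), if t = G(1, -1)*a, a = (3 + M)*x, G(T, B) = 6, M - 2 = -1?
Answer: 1/841 ≈ 0.0011891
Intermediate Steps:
M = 1 (M = 2 - 1 = 1)
x = 3 (x = 4 - 1 = 3)
a = 12 (a = (3 + 1)*3 = 4*3 = 12)
t = 72 (t = 6*12 = 72)
1/(t + 769) = 1/(72 + 769) = 1/841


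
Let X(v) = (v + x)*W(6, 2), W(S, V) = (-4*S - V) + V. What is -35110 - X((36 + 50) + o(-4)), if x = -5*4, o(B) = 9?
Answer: -33310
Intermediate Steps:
W(S, V) = -4*S (W(S, V) = (-V - 4*S) + V = -4*S)
x = -20
X(v) = 480 - 24*v (X(v) = (v - 20)*(-4*6) = (-20 + v)*(-24) = 480 - 24*v)
-35110 - X((36 + 50) + o(-4)) = -35110 - (480 - 24*((36 + 50) + 9)) = -35110 - (480 - 24*(86 + 9)) = -35110 - (480 - 24*95) = -35110 - (480 - 2280) = -35110 - 1*(-1800) = -35110 + 1800 = -33310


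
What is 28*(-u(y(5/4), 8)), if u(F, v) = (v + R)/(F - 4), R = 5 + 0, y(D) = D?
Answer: 1456/11 ≈ 132.36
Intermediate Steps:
R = 5
u(F, v) = (5 + v)/(-4 + F) (u(F, v) = (v + 5)/(F - 4) = (5 + v)/(-4 + F))
28*(-u(y(5/4), 8)) = 28*(-(5 + 8)/(-4 + 5/4)) = 28*(-13/(-4 + 5*(¼))) = 28*(-13/(-4 + 5/4)) = 28*(-13/(-11/4)) = 28*(-(-4)*13/11) = 28*(-1*(-52/11)) = 28*(52/11) = 1456/11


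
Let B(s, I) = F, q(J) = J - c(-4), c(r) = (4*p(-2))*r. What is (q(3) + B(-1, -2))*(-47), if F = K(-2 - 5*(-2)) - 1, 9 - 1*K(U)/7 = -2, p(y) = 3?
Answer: -5969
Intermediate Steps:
K(U) = 77 (K(U) = 63 - 7*(-2) = 63 + 14 = 77)
c(r) = 12*r (c(r) = (4*3)*r = 12*r)
q(J) = 48 + J (q(J) = J - 12*(-4) = J - 1*(-48) = J + 48 = 48 + J)
F = 76 (F = 77 - 1 = 76)
B(s, I) = 76
(q(3) + B(-1, -2))*(-47) = ((48 + 3) + 76)*(-47) = (51 + 76)*(-47) = 127*(-47) = -5969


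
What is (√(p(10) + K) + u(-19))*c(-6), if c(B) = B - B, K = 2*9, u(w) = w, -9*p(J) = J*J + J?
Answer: 0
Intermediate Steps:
p(J) = -J/9 - J²/9 (p(J) = -(J*J + J)/9 = -(J² + J)/9 = -(J + J²)/9 = -J/9 - J²/9)
K = 18
c(B) = 0
(√(p(10) + K) + u(-19))*c(-6) = (√(-⅑*10*(1 + 10) + 18) - 19)*0 = (√(-⅑*10*11 + 18) - 19)*0 = (√(-110/9 + 18) - 19)*0 = (√(52/9) - 19)*0 = (2*√13/3 - 19)*0 = (-19 + 2*√13/3)*0 = 0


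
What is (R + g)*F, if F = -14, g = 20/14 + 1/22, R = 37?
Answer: -5925/11 ≈ -538.64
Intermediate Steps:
g = 227/154 (g = 20*(1/14) + 1*(1/22) = 10/7 + 1/22 = 227/154 ≈ 1.4740)
(R + g)*F = (37 + 227/154)*(-14) = (5925/154)*(-14) = -5925/11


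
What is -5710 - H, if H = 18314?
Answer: -24024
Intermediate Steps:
-5710 - H = -5710 - 1*18314 = -5710 - 18314 = -24024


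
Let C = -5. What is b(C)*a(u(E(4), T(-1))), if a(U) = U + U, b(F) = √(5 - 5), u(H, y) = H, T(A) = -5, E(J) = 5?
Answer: 0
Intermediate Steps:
b(F) = 0 (b(F) = √0 = 0)
a(U) = 2*U
b(C)*a(u(E(4), T(-1))) = 0*(2*5) = 0*10 = 0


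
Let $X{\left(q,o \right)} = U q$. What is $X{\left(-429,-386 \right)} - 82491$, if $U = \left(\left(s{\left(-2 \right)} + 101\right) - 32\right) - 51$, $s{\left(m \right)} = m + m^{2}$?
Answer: $-91071$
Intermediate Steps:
$U = 20$ ($U = \left(\left(- 2 \left(1 - 2\right) + 101\right) - 32\right) - 51 = \left(\left(\left(-2\right) \left(-1\right) + 101\right) - 32\right) - 51 = \left(\left(2 + 101\right) - 32\right) - 51 = \left(103 - 32\right) - 51 = 71 - 51 = 20$)
$X{\left(q,o \right)} = 20 q$
$X{\left(-429,-386 \right)} - 82491 = 20 \left(-429\right) - 82491 = -8580 - 82491 = -91071$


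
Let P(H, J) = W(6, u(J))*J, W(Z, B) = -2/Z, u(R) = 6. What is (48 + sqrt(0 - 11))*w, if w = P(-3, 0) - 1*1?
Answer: -48 - I*sqrt(11) ≈ -48.0 - 3.3166*I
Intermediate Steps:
P(H, J) = -J/3 (P(H, J) = (-2/6)*J = (-2*1/6)*J = -J/3)
w = -1 (w = -1/3*0 - 1*1 = 0 - 1 = -1)
(48 + sqrt(0 - 11))*w = (48 + sqrt(0 - 11))*(-1) = (48 + sqrt(-11))*(-1) = (48 + I*sqrt(11))*(-1) = -48 - I*sqrt(11)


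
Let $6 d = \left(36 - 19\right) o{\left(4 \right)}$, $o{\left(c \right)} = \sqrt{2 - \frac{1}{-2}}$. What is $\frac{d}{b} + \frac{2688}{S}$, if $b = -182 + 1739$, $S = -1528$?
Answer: $- \frac{336}{191} + \frac{17 \sqrt{10}}{18684} \approx -1.7563$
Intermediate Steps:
$o{\left(c \right)} = \frac{\sqrt{10}}{2}$ ($o{\left(c \right)} = \sqrt{2 - - \frac{1}{2}} = \sqrt{2 + \frac{1}{2}} = \sqrt{\frac{5}{2}} = \frac{\sqrt{10}}{2}$)
$d = \frac{17 \sqrt{10}}{12}$ ($d = \frac{\left(36 - 19\right) \frac{\sqrt{10}}{2}}{6} = \frac{17 \frac{\sqrt{10}}{2}}{6} = \frac{\frac{17}{2} \sqrt{10}}{6} = \frac{17 \sqrt{10}}{12} \approx 4.4799$)
$b = 1557$
$\frac{d}{b} + \frac{2688}{S} = \frac{\frac{17}{12} \sqrt{10}}{1557} + \frac{2688}{-1528} = \frac{17 \sqrt{10}}{12} \cdot \frac{1}{1557} + 2688 \left(- \frac{1}{1528}\right) = \frac{17 \sqrt{10}}{18684} - \frac{336}{191} = - \frac{336}{191} + \frac{17 \sqrt{10}}{18684}$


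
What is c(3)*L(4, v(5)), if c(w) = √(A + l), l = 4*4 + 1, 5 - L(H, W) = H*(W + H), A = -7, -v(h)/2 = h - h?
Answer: -11*√10 ≈ -34.785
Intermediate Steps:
v(h) = 0 (v(h) = -2*(h - h) = -2*0 = 0)
L(H, W) = 5 - H*(H + W) (L(H, W) = 5 - H*(W + H) = 5 - H*(H + W))
l = 17 (l = 16 + 1 = 17)
c(w) = √10 (c(w) = √(-7 + 17) = √10)
c(3)*L(4, v(5)) = √10*(5 - 1*4² - 1*4*0) = √10*(5 - 1*16 + 0) = √10*(5 - 16 + 0) = √10*(-11) = -11*√10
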